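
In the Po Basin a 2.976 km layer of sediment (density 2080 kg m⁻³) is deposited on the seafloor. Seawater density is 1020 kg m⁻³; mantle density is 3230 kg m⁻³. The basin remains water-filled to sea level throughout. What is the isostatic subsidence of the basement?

1.43 km

Submarine loading: the sediment displaces seawater, and the subsidence is in turn flooded, so s (ρ_m − ρ_w) = t (ρ_sed − ρ_w).
s = 2.976 km × (2080 − 1020) / (3230 − 1020) = 1.43 km.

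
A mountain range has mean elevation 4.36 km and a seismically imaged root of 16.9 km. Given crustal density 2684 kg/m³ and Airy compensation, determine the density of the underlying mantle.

3380 kg/m³

Airy balance: ρ_c h = (ρ_m − ρ_c) r → ρ_m = ρ_c (1 + h/r).
ρ_m = 2684 × (1 + 4.36 km/16.9 km) = 3380 kg/m³.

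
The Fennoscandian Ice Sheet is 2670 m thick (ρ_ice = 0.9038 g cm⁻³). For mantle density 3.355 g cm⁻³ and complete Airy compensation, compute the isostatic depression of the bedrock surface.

719 m

Isostatic balance requires: the ice load ρ_ice t is balanced by mantle displaced below, ρ_m s.
s = t ρ_ice / ρ_m = 2670 m × 0.9038/3.355 = 719 m.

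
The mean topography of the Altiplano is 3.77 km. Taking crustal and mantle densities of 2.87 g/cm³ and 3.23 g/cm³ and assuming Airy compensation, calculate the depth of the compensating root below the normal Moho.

In Airy isostatic equilibrium: the weight of the topography is balanced by the buoyancy of the root, ρ_c h = (ρ_m − ρ_c) r.
r = h · ρ_c / (ρ_m − ρ_c) = 3.77 km × 2.87 / (3.23 − 2.87) = 30.1 km.

30.1 km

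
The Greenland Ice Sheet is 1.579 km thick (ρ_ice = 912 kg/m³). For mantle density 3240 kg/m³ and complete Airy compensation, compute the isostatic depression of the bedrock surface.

Equating mass per unit area of the two columns: the ice load ρ_ice t is balanced by mantle displaced below, ρ_m s.
s = t ρ_ice / ρ_m = 1.579 km × 912/3240 = 0.444 km.

0.444 km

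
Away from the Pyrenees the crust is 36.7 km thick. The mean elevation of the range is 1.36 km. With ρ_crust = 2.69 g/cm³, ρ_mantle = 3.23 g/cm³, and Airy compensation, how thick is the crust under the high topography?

Root depth r = h ρ_c / (ρ_m − ρ_c) = 1.36 km × 2.69 / 0.54 = 6.775 km.
Total thickness = T + h + r = 36.7 km + 1.36 km + 6.775 km = 44.8 km.

44.8 km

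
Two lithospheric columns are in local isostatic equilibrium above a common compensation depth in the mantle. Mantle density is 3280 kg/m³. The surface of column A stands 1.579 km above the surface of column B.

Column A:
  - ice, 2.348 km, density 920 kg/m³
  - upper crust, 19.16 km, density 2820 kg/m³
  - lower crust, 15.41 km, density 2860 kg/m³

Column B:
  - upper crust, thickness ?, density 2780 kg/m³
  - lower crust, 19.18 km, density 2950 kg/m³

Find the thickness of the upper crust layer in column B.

18.6 km

Take the compensation level at the base of the deeper column (depth z_c below the surface of column A) and equate Σ ρ_i t_i down to z_c; mantle fills any gap and the z_c terms cancel.
Column A: 2.348×920 + 19.16×2820 + 15.41×2860 + (z_c − 36.918)×3280
Column B: 1.579×0 + x×2780 + 19.18×2950 + (z_c − 1.579 − 19.18 − x)×3280
The z_c×3280 term appears on both sides and cancels. Collect the known terms of each column as K = Σ(ρt)_known − 3280 × (depth of known layers): K_A = 100263.96 − 3280×36.918 = −20827.08; K_B = 56581 − 3280×(1.579 + 19.18) = −11508.52.
Balance: K_A = K_B − x×(3280 − 2780), so x = (K_B − K_A)/(3280 − 2780) = 9318.56/500 = 18.6 km.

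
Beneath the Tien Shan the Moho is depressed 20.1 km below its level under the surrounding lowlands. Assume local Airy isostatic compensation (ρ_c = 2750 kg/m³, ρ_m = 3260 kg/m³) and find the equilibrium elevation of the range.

In Airy isostatic equilibrium: ρ_c h = (ρ_m − ρ_c) r.
h = r (ρ_m − ρ_c) / ρ_c = 20.1 km × (3260 − 2750) / 2750 = 3.73 km.

3.73 km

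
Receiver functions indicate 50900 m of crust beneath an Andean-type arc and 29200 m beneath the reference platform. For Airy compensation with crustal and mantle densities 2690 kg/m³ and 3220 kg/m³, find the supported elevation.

Excess crust Δ = 50900 m − 29200 m = 21700 m, split between elevation h and root r with h + r = Δ.
Airy balance ρ_c h = (ρ_m − ρ_c) r gives r = h ρ_c/(ρ_m − ρ_c), so h (1 + ρ_c/(ρ_m − ρ_c)) = Δ, i.e. h = Δ (ρ_m − ρ_c)/ρ_m.
h = 21700 m × 530/3220 = 3570 m.

3570 m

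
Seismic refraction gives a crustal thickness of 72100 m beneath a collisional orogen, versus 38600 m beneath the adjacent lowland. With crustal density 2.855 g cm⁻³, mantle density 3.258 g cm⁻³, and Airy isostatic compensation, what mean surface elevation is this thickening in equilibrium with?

4140 m

Excess crust Δ = 72100 m − 38600 m = 33500 m, split between elevation h and root r with h + r = Δ.
Airy balance ρ_c h = (ρ_m − ρ_c) r gives r = h ρ_c/(ρ_m − ρ_c), so h (1 + ρ_c/(ρ_m − ρ_c)) = Δ, i.e. h = Δ (ρ_m − ρ_c)/ρ_m.
h = 33500 m × 0.403/3.258 = 4140 m.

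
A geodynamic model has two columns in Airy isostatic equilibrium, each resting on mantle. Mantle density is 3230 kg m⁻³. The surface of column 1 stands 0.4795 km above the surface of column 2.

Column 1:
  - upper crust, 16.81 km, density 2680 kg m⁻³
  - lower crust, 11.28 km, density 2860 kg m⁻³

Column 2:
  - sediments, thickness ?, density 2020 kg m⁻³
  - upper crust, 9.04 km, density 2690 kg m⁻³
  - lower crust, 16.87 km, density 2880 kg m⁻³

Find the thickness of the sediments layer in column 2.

0.896 km

Take the compensation level at the base of the deeper column (depth z_c below the surface of column 1) and equate Σ ρ_i t_i down to z_c; mantle fills any gap and the z_c terms cancel.
Column 1: 16.81×2680 + 11.28×2860 + (z_c − 28.09)×3230
Column 2: 0.4795×0 + x×2020 + 9.04×2690 + 16.87×2880 + (z_c − 0.4795 − 25.91 − x)×3230
The z_c×3230 term appears on both sides and cancels. Collect the known terms of each column as K = Σ(ρt)_known − 3230 × (depth of known layers): K_1 = 77311.6 − 3230×28.09 = −13419.1; K_2 = 72903.2 − 3230×(0.4795 + 25.91) = −12334.885.
Balance: K_1 = K_2 − x×(3230 − 2020), so x = (K_2 − K_1)/(3230 − 2020) = 1084.21/1210 = 0.896 km.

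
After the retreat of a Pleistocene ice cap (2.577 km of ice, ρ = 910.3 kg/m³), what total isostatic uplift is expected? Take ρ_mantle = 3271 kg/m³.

Removing the load lets mantle flow back in; uplift u satisfies ρ_ice t = ρ_m u.
u = t ρ_ice/ρ_m = 2.577 km × 910.3/3271 = 0.717 km.

0.717 km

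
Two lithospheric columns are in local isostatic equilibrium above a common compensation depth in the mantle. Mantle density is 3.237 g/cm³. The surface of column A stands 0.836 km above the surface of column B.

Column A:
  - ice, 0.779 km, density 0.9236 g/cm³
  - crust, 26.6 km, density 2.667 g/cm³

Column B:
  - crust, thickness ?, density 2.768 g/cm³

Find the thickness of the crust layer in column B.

30.4 km

Take the compensation level at the base of the deeper column (depth z_c below the surface of column A) and equate Σ ρ_i t_i down to z_c; mantle fills any gap and the z_c terms cancel.
Column A: 0.779×0.9236 + 26.6×2.667 + (z_c − 27.379)×3.237
Column B: 0.836×0 + x×2.768 + (z_c − 0.836 − 0 − x)×3.237
The z_c×3.237 term appears on both sides and cancels. Collect the known terms of each column as K = Σ(ρt)_known − 3.237 × (depth of known layers): K_A = 71.6616844 − 3.237×27.379 = −16.9641386; K_B = 0 − 3.237×(0.836 + 0) = −2.706132.
Balance: K_A = K_B − x×(3.237 − 2.768), so x = (K_B − K_A)/(3.237 − 2.768) = 14.258/0.469 = 30.4 km.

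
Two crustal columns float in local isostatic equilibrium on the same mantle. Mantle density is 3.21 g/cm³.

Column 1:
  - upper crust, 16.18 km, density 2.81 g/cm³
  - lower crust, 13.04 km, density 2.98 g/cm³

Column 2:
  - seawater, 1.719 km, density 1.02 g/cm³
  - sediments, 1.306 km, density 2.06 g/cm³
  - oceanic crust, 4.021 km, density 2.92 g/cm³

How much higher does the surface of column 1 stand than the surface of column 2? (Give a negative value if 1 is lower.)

0.947 km

For any compensation level in the mantle, the mantle terms cancel and isostasy reduces to e = (Σt_1 − Σt_2) − (Σ(ρt)_1 − Σ(ρt)_2) / ρ_m.
Σt_1 = 29.22 km; Σt_2 = 7.046 km; Σ(ρt)_1 = 84.325; Σ(ρt)_2 = 16.18506 (in km·g/cm³).
e = (29.22 − 7.046) − (84.325 − 16.18506) / 3.21 = 0.947 km.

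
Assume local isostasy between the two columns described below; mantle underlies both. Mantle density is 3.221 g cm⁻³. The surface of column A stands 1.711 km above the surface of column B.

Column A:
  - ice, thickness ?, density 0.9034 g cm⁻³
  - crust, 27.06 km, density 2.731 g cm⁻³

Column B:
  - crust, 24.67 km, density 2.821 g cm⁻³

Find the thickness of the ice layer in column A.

0.915 km

Take the compensation level at the base of the deeper column (depth z_c below the surface of column A) and equate Σ ρ_i t_i down to z_c; mantle fills any gap and the z_c terms cancel.
Column A: x×0.9034 + 27.06×2.731 + (z_c − 27.06 − x)×3.221
Column B: 1.711×0 + 24.67×2.821 + (z_c − 1.711 − 24.67)×3.221
The z_c×3.221 term appears on both sides and cancels. Collect the known terms of each column as K = Σ(ρt)_known − 3.221 × (depth of known layers): K_A = 73.90086 − 3.221×27.06 = −13.2594; K_B = 69.59407 − 3.221×(1.711 + 24.67) = −15.379131.
Balance: K_A − x×(3.221 − 0.9034) = K_B, so x = (K_A − K_B)/(3.221 − 0.9034) = 2.11973/2.3176 = 0.915 km.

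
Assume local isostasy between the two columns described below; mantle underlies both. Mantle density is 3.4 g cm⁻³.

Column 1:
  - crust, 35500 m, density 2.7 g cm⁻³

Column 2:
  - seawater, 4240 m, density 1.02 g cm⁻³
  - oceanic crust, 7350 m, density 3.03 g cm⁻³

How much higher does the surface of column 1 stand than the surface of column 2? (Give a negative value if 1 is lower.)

For any compensation level in the mantle, the mantle terms cancel and isostasy reduces to e = (Σt_1 − Σt_2) − (Σ(ρt)_1 − Σ(ρt)_2) / ρ_m.
Σt_1 = 35500 m; Σt_2 = 11590 m; Σ(ρt)_1 = 95850; Σ(ρt)_2 = 26595.3 (in m·g cm⁻³).
e = (35500 − 11590) − (95850 − 26595.3) / 3.4 = 3540 m.

3540 m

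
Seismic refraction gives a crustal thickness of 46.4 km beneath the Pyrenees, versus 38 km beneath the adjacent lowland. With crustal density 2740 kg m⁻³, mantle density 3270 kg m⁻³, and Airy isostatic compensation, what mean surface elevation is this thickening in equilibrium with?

1.36 km

Excess crust Δ = 46.4 km − 38 km = 8.4 km, split between elevation h and root r with h + r = Δ.
Airy balance ρ_c h = (ρ_m − ρ_c) r gives r = h ρ_c/(ρ_m − ρ_c), so h (1 + ρ_c/(ρ_m − ρ_c)) = Δ, i.e. h = Δ (ρ_m − ρ_c)/ρ_m.
h = 8.4 km × 530/3270 = 1.36 km.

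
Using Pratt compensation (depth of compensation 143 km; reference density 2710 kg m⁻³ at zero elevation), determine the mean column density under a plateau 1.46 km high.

2680 kg m⁻³

Pratt balance: ρ_ref D = ρ (D + h).
ρ = ρ_ref D/(D + h) = 2710 × 143 km/(143 km + 1.46 km) = 2680 kg m⁻³.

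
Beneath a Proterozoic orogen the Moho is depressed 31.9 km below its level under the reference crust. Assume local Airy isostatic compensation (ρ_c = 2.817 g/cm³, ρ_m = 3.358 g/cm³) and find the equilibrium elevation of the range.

By Archimedes' principle applied to the lithosphere: ρ_c h = (ρ_m − ρ_c) r.
h = r (ρ_m − ρ_c) / ρ_c = 31.9 km × (3.358 − 2.817) / 2.817 = 6.13 km.

6.13 km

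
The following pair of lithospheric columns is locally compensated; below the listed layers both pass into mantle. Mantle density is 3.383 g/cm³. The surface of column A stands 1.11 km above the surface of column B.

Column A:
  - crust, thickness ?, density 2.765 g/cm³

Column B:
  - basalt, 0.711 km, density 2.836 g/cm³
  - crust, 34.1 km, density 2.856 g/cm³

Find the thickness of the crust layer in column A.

35.8 km

Take the compensation level at the base of the deeper column (depth z_c below the surface of column A) and equate Σ ρ_i t_i down to z_c; mantle fills any gap and the z_c terms cancel.
Column A: x×2.765 + (z_c − 0 − x)×3.383
Column B: 1.11×0 + 0.711×2.836 + 34.1×2.856 + (z_c − 1.11 − 34.811)×3.383
The z_c×3.383 term appears on both sides and cancels. Collect the known terms of each column as K = Σ(ρt)_known − 3.383 × (depth of known layers): K_A = 0 − 3.383×0 = 0; K_B = 99.405996 − 3.383×(1.11 + 34.811) = −22.114747.
Balance: K_A − x×(3.383 − 2.765) = K_B, so x = (K_A − K_B)/(3.383 − 2.765) = 22.1147/0.618 = 35.8 km.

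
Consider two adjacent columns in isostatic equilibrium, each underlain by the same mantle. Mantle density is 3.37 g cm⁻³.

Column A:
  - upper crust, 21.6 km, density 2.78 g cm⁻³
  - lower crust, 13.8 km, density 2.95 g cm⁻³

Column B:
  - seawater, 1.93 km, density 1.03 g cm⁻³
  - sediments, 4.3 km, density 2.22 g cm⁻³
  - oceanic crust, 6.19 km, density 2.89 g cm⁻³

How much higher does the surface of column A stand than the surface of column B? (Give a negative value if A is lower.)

1.81 km

For any compensation level in the mantle, the mantle terms cancel and isostasy reduces to e = (Σt_A − Σt_B) − (Σ(ρt)_A − Σ(ρt)_B) / ρ_m.
Σt_A = 35.4 km; Σt_B = 12.42 km; Σ(ρt)_A = 100.758; Σ(ρt)_B = 29.423 (in km·g cm⁻³).
e = (35.4 − 12.42) − (100.758 − 29.423) / 3.37 = 1.81 km.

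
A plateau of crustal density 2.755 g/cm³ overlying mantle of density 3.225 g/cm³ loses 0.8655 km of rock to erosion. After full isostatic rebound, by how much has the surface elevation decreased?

0.126 km

Rebound u = e ρ_c/ρ_m = 0.8655 km × 2.755/3.225 = 0.7394 km.
Net surface drop = e − u = 0.8655 km − 0.7394 km = e (ρ_m − ρ_c)/ρ_m = 0.126 km.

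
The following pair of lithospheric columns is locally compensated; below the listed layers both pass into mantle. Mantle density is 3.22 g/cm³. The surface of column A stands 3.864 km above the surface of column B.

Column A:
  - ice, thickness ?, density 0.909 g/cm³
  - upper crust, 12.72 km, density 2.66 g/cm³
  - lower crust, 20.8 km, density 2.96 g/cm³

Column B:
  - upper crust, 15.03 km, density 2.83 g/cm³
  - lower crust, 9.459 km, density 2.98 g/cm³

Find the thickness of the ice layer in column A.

Take the compensation level at the base of the deeper column (depth z_c below the surface of column A) and equate Σ ρ_i t_i down to z_c; mantle fills any gap and the z_c terms cancel.
Column A: x×0.909 + 12.72×2.66 + 20.8×2.96 + (z_c − 33.52 − x)×3.22
Column B: 3.864×0 + 15.03×2.83 + 9.459×2.98 + (z_c − 3.864 − 24.489)×3.22
The z_c×3.22 term appears on both sides and cancels. Collect the known terms of each column as K = Σ(ρt)_known − 3.22 × (depth of known layers): K_A = 95.4032 − 3.22×33.52 = −12.5312; K_B = 70.72272 − 3.22×(3.864 + 24.489) = −20.57394.
Balance: K_A − x×(3.22 − 0.909) = K_B, so x = (K_A − K_B)/(3.22 − 0.909) = 8.04274/2.311 = 3.48 km.

3.48 km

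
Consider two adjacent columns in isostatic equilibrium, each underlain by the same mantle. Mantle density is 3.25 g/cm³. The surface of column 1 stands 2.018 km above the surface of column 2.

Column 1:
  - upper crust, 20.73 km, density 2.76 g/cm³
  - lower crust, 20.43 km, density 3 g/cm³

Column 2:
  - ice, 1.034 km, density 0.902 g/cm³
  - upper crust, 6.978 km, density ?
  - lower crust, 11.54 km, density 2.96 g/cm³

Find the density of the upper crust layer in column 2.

2.83 g/cm³

Take the compensation level at the base of the deeper column (depth z_c below the surface of column 1) and equate Σ ρ_i t_i down to z_c; mantle fills any gap and the z_c terms cancel.
Column 1: 20.73×2.76 + 20.43×3 + (z_c − 41.16)×3.25
Column 2: 2.018×0 + 1.034×0.902 + 6.978×ρ + 11.54×2.96 + (z_c − 2.018 − 19.552)×3.25
The z_c×3.25 term appears on both sides and cancels. Collect the known terms of each column as K = Σ(ρt)_known − 3.25 × (depth of known layers): K_1 = 118.5048 − 3.25×41.16 = −15.2652; K_2 = 35.091068 − 3.25×(2.018 + 19.552) = −35.011432.
Balance: K_1 = K_2 + 6.978×ρ, so ρ = (K_1 − K_2)/6.978 = 19.7462/6.978 = 2.83 g/cm³.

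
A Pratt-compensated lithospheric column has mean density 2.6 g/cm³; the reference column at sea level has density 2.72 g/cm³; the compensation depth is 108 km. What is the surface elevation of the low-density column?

ρ_ref D = ρ (D + h) → h = D (ρ_ref − ρ)/ρ.
h = 108 km × (2.72 − 2.6)/2.6 = 4.98 km.

4.98 km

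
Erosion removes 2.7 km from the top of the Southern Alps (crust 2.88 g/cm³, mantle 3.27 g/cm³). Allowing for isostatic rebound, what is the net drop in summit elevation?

Rebound u = e ρ_c/ρ_m = 2.7 km × 2.88/3.27 = 2.378 km.
Net surface drop = e − u = 2.7 km − 2.378 km = e (ρ_m − ρ_c)/ρ_m = 0.322 km.

0.322 km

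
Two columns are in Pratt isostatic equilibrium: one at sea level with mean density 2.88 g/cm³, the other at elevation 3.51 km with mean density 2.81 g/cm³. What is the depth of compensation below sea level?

141 km

ρ_ref D = ρ (D + h) → D (ρ_ref − ρ) = ρ h.
D = ρ h/(ρ_ref − ρ) = 2.81 × 3.51 km/(2.88 − 2.81) = 141 km.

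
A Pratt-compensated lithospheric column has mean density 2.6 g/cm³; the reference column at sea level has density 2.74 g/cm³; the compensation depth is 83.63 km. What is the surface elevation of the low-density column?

4.5 km

ρ_ref D = ρ (D + h) → h = D (ρ_ref − ρ)/ρ.
h = 83.63 km × (2.74 − 2.6)/2.6 = 4.5 km.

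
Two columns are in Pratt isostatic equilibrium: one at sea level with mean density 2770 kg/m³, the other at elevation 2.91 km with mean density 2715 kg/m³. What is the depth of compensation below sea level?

144 km

ρ_ref D = ρ (D + h) → D (ρ_ref − ρ) = ρ h.
D = ρ h/(ρ_ref − ρ) = 2715 × 2.91 km/(2770 − 2715) = 144 km.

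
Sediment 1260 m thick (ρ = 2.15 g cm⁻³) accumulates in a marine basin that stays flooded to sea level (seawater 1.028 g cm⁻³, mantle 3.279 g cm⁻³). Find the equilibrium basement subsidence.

Submarine loading: the sediment displaces seawater, and the subsidence is in turn flooded, so s (ρ_m − ρ_w) = t (ρ_sed − ρ_w).
s = 1260 m × (2.15 − 1.028) / (3.279 − 1.028) = 628 m.

628 m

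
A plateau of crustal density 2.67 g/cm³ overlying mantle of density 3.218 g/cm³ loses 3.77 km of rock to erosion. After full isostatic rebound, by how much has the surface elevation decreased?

0.642 km

Rebound u = e ρ_c/ρ_m = 3.77 km × 2.67/3.218 = 3.128 km.
Net surface drop = e − u = 3.77 km − 3.128 km = e (ρ_m − ρ_c)/ρ_m = 0.642 km.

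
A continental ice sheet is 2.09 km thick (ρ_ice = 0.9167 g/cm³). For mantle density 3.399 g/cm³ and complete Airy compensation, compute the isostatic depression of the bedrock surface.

By Archimedes' principle applied to the lithosphere: the ice load ρ_ice t is balanced by mantle displaced below, ρ_m s.
s = t ρ_ice / ρ_m = 2.09 km × 0.9167/3.399 = 0.564 km.

0.564 km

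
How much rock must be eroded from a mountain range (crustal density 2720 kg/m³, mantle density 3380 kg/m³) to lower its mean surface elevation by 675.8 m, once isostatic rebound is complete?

Net drop Δ = e − u = e − e ρ_c/ρ_m = e (ρ_m − ρ_c)/ρ_m.
e = Δ ρ_m/(ρ_m − ρ_c) = 675.8 m × 3380/660 = 3460 m.

3460 m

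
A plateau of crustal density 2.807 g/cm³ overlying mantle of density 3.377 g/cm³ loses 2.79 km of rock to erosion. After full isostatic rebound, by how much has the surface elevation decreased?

0.471 km

Rebound u = e ρ_c/ρ_m = 2.79 km × 2.807/3.377 = 2.319 km.
Net surface drop = e − u = 2.79 km − 2.319 km = e (ρ_m − ρ_c)/ρ_m = 0.471 km.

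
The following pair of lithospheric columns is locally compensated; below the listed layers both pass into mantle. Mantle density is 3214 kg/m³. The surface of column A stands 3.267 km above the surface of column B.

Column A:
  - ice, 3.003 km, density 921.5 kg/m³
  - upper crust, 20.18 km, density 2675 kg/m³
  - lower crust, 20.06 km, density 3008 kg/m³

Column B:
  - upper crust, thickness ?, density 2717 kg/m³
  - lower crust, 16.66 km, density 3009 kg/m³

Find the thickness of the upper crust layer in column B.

16.1 km

Take the compensation level at the base of the deeper column (depth z_c below the surface of column A) and equate Σ ρ_i t_i down to z_c; mantle fills any gap and the z_c terms cancel.
Column A: 3.003×921.5 + 20.18×2675 + 20.06×3008 + (z_c − 43.243)×3214
Column B: 3.267×0 + x×2717 + 16.66×3009 + (z_c − 3.267 − 16.66 − x)×3214
The z_c×3214 term appears on both sides and cancels. Collect the known terms of each column as K = Σ(ρt)_known − 3214 × (depth of known layers): K_A = 117089.245 − 3214×43.243 = −21893.7575; K_B = 50129.94 − 3214×(3.267 + 16.66) = −13915.438.
Balance: K_A = K_B − x×(3214 − 2717), so x = (K_B − K_A)/(3214 − 2717) = 7978.32/497 = 16.1 km.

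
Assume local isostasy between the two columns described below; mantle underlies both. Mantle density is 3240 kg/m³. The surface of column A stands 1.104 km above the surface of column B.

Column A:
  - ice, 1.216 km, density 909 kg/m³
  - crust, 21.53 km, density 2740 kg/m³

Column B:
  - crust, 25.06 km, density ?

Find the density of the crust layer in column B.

Take the compensation level at the base of the deeper column (depth z_c below the surface of column A) and equate Σ ρ_i t_i down to z_c; mantle fills any gap and the z_c terms cancel.
Column A: 1.216×909 + 21.53×2740 + (z_c − 22.746)×3240
Column B: 1.104×0 + 25.06×ρ + (z_c − 1.104 − 25.06)×3240
The z_c×3240 term appears on both sides and cancels. Collect the known terms of each column as K = Σ(ρt)_known − 3240 × (depth of known layers): K_A = 60097.544 − 3240×22.746 = −13599.496; K_B = 0 − 3240×(1.104 + 25.06) = −84771.36.
Balance: K_A = K_B + 25.06×ρ, so ρ = (K_A − K_B)/25.06 = 71171.9/25.06 = 2840 kg/m³.

2840 kg/m³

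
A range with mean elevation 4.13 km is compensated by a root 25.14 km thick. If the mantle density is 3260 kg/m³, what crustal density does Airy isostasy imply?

2800 kg/m³

ρ_c h = (ρ_m − ρ_c) r → ρ_c (h + r) = ρ_m r → ρ_c = ρ_m r / (h + r).
ρ_c = 3260 × 25.14 km / (4.13 km + 25.14 km) = 2800 kg/m³.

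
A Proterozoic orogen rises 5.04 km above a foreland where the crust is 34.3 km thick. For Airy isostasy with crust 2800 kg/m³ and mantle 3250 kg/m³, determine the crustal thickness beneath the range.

Root depth r = h ρ_c / (ρ_m − ρ_c) = 5.04 km × 2800 / 450 = 31.36 km.
Total thickness = T + h + r = 34.3 km + 5.04 km + 31.36 km = 70.7 km.

70.7 km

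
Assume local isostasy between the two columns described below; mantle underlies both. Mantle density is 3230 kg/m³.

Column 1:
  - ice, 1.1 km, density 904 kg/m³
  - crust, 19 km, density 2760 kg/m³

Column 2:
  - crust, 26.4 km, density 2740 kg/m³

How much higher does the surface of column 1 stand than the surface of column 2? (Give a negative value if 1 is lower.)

−0.448 km

For any compensation level in the mantle, the mantle terms cancel and isostasy reduces to e = (Σt_1 − Σt_2) − (Σ(ρt)_1 − Σ(ρt)_2) / ρ_m.
Σt_1 = 20.1 km; Σt_2 = 26.4 km; Σ(ρt)_1 = 53434.4; Σ(ρt)_2 = 72336 (in km·kg/m³).
e = (20.1 − 26.4) − (53434.4 − 72336) / 3230 = −0.448 km.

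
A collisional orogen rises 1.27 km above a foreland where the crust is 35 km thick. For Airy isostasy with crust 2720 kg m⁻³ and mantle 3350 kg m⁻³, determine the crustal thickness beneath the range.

41.8 km

Root depth r = h ρ_c / (ρ_m − ρ_c) = 1.27 km × 2720 / 630 = 5.483 km.
Total thickness = T + h + r = 35 km + 1.27 km + 5.483 km = 41.8 km.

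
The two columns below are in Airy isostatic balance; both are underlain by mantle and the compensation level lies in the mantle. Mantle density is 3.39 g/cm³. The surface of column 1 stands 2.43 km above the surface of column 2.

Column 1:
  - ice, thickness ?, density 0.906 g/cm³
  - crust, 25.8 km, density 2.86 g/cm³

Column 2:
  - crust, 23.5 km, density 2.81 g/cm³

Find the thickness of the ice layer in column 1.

3.3 km

Take the compensation level at the base of the deeper column (depth z_c below the surface of column 1) and equate Σ ρ_i t_i down to z_c; mantle fills any gap and the z_c terms cancel.
Column 1: x×0.906 + 25.8×2.86 + (z_c − 25.8 − x)×3.39
Column 2: 2.43×0 + 23.5×2.81 + (z_c − 2.43 − 23.5)×3.39
The z_c×3.39 term appears on both sides and cancels. Collect the known terms of each column as K = Σ(ρt)_known − 3.39 × (depth of known layers): K_1 = 73.788 − 3.39×25.8 = −13.674; K_2 = 66.035 − 3.39×(2.43 + 23.5) = −21.8677.
Balance: K_1 − x×(3.39 − 0.906) = K_2, so x = (K_1 − K_2)/(3.39 − 0.906) = 8.1937/2.484 = 3.3 km.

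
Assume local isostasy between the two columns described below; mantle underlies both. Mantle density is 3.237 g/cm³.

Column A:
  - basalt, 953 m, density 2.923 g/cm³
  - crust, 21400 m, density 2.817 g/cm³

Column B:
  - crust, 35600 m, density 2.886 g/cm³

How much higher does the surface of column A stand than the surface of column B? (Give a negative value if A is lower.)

For any compensation level in the mantle, the mantle terms cancel and isostasy reduces to e = (Σt_A − Σt_B) − (Σ(ρt)_A − Σ(ρt)_B) / ρ_m.
Σt_A = 22353 m; Σt_B = 35600 m; Σ(ρt)_A = 63069.419; Σ(ρt)_B = 102741.6 (in m·g/cm³).
e = (22353 − 35600) − (63069.419 − 102741.6) / 3.237 = −991 m.

−991 m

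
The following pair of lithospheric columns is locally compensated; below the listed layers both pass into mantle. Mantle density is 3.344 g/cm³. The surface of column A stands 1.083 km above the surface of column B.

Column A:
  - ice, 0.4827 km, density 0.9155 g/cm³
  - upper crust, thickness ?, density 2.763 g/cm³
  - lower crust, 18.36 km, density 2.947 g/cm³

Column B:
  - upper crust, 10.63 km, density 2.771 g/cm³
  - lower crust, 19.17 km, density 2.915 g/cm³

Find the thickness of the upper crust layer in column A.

16.3 km

Take the compensation level at the base of the deeper column (depth z_c below the surface of column A) and equate Σ ρ_i t_i down to z_c; mantle fills any gap and the z_c terms cancel.
Column A: 0.4827×0.9155 + x×2.763 + 18.36×2.947 + (z_c − 18.8427 − x)×3.344
Column B: 1.083×0 + 10.63×2.771 + 19.17×2.915 + (z_c − 1.083 − 29.8)×3.344
The z_c×3.344 term appears on both sides and cancels. Collect the known terms of each column as K = Σ(ρt)_known − 3.344 × (depth of known layers): K_A = 54.5488319 − 3.344×18.8427 = −8.46115695; K_B = 85.33628 − 3.344×(1.083 + 29.8) = −17.936472.
Balance: K_A − x×(3.344 − 2.763) = K_B, so x = (K_A − K_B)/(3.344 − 2.763) = 9.47532/0.581 = 16.3 km.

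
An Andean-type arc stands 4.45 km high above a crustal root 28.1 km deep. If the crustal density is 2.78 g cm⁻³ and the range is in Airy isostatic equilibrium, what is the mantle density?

3.22 g cm⁻³

Airy balance: ρ_c h = (ρ_m − ρ_c) r → ρ_m = ρ_c (1 + h/r).
ρ_m = 2.78 × (1 + 4.45 km/28.1 km) = 3.22 g cm⁻³.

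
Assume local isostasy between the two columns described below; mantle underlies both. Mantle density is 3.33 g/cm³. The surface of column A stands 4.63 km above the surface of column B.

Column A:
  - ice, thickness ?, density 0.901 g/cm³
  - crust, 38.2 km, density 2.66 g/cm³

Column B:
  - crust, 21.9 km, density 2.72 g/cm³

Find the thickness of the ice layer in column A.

1.31 km

Take the compensation level at the base of the deeper column (depth z_c below the surface of column A) and equate Σ ρ_i t_i down to z_c; mantle fills any gap and the z_c terms cancel.
Column A: x×0.901 + 38.2×2.66 + (z_c − 38.2 − x)×3.33
Column B: 4.63×0 + 21.9×2.72 + (z_c − 4.63 − 21.9)×3.33
The z_c×3.33 term appears on both sides and cancels. Collect the known terms of each column as K = Σ(ρt)_known − 3.33 × (depth of known layers): K_A = 101.612 − 3.33×38.2 = −25.594; K_B = 59.568 − 3.33×(4.63 + 21.9) = −28.7769.
Balance: K_A − x×(3.33 − 0.901) = K_B, so x = (K_A − K_B)/(3.33 − 0.901) = 3.1829/2.429 = 1.31 km.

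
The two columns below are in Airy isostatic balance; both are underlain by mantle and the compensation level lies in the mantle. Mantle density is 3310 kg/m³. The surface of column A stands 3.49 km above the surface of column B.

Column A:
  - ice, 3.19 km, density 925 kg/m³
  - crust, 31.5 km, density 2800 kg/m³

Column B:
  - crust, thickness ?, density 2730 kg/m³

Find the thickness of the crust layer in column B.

20.9 km

Take the compensation level at the base of the deeper column (depth z_c below the surface of column A) and equate Σ ρ_i t_i down to z_c; mantle fills any gap and the z_c terms cancel.
Column A: 3.19×925 + 31.5×2800 + (z_c − 34.69)×3310
Column B: 3.49×0 + x×2730 + (z_c − 3.49 − 0 − x)×3310
The z_c×3310 term appears on both sides and cancels. Collect the known terms of each column as K = Σ(ρt)_known − 3310 × (depth of known layers): K_A = 91150.75 − 3310×34.69 = −23673.15; K_B = 0 − 3310×(3.49 + 0) = −11551.9.
Balance: K_A = K_B − x×(3310 − 2730), so x = (K_B − K_A)/(3310 − 2730) = 12121.2/580 = 20.9 km.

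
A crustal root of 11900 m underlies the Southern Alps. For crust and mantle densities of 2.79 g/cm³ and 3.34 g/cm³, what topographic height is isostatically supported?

For local isostatic compensation: ρ_c h = (ρ_m − ρ_c) r.
h = r (ρ_m − ρ_c) / ρ_c = 11900 m × (3.34 − 2.79) / 2.79 = 2350 m.

2350 m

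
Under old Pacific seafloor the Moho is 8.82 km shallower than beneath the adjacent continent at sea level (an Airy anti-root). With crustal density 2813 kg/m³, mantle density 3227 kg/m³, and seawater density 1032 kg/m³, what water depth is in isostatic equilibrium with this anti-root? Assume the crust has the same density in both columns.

2.05 km

Replacing a thickness d of crust by seawater at the top must be balanced by replacing crust with mantle at the base: d (ρ_c − ρ_w) = a (ρ_m − ρ_c).
d = a (ρ_m − ρ_c)/(ρ_c − ρ_w) = 8.82 km × 414/1781 = 2.05 km.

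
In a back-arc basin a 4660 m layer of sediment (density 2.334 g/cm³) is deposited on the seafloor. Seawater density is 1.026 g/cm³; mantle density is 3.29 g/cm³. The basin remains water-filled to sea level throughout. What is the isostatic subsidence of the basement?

2690 m

Submarine loading: the sediment displaces seawater, and the subsidence is in turn flooded, so s (ρ_m − ρ_w) = t (ρ_sed − ρ_w).
s = 4660 m × (2.334 − 1.026) / (3.29 − 1.026) = 2690 m.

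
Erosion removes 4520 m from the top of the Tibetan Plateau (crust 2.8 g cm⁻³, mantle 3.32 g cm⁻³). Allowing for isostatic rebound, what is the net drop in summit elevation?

Rebound u = e ρ_c/ρ_m = 4520 m × 2.8/3.32 = 3812 m.
Net surface drop = e − u = 4520 m − 3812 m = e (ρ_m − ρ_c)/ρ_m = 708 m.

708 m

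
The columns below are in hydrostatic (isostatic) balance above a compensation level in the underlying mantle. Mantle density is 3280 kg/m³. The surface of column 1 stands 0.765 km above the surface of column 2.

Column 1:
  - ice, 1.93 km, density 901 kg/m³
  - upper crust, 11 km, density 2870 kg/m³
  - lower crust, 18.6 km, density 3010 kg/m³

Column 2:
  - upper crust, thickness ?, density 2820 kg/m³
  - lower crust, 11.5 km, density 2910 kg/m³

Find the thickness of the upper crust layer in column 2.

Take the compensation level at the base of the deeper column (depth z_c below the surface of column 1) and equate Σ ρ_i t_i down to z_c; mantle fills any gap and the z_c terms cancel.
Column 1: 1.93×901 + 11×2870 + 18.6×3010 + (z_c − 31.53)×3280
Column 2: 0.765×0 + x×2820 + 11.5×2910 + (z_c − 0.765 − 11.5 − x)×3280
The z_c×3280 term appears on both sides and cancels. Collect the known terms of each column as K = Σ(ρt)_known − 3280 × (depth of known layers): K_1 = 89294.93 − 3280×31.53 = −14123.47; K_2 = 33465 − 3280×(0.765 + 11.5) = −6764.2.
Balance: K_1 = K_2 − x×(3280 − 2820), so x = (K_2 − K_1)/(3280 − 2820) = 7359.27/460 = 16 km.

16 km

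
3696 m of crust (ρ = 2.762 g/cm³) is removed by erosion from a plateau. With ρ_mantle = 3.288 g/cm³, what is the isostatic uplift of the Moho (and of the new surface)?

Unloading: uplift u = e ρ_c/ρ_m = 3696 m × 2.762/3.288 = 3100 m.

3100 m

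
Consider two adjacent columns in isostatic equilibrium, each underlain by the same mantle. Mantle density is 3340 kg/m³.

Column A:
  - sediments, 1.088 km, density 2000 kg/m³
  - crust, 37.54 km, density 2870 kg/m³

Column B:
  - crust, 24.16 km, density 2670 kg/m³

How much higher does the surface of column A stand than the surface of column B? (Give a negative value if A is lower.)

0.873 km

For any compensation level in the mantle, the mantle terms cancel and isostasy reduces to e = (Σt_A − Σt_B) − (Σ(ρt)_A − Σ(ρt)_B) / ρ_m.
Σt_A = 38.628 km; Σt_B = 24.16 km; Σ(ρt)_A = 109915.8; Σ(ρt)_B = 64507.2 (in km·kg/m³).
e = (38.628 − 24.16) − (109915.8 − 64507.2) / 3340 = 0.873 km.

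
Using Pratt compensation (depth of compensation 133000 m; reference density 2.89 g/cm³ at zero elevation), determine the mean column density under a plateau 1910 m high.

2.85 g/cm³

Pratt balance: ρ_ref D = ρ (D + h).
ρ = ρ_ref D/(D + h) = 2.89 × 133000 m/(133000 m + 1910 m) = 2.85 g/cm³.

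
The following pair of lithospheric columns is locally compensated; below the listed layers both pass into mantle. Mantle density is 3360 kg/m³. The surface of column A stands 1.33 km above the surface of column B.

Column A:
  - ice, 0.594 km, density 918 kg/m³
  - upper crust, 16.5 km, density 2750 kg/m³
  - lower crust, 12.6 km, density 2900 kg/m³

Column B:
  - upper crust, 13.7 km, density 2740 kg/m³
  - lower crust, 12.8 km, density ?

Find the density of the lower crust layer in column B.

Take the compensation level at the base of the deeper column (depth z_c below the surface of column A) and equate Σ ρ_i t_i down to z_c; mantle fills any gap and the z_c terms cancel.
Column A: 0.594×918 + 16.5×2750 + 12.6×2900 + (z_c − 29.694)×3360
Column B: 1.33×0 + 13.7×2740 + 12.8×ρ + (z_c − 1.33 − 26.5)×3360
The z_c×3360 term appears on both sides and cancels. Collect the known terms of each column as K = Σ(ρt)_known − 3360 × (depth of known layers): K_A = 82460.292 − 3360×29.694 = −17311.548; K_B = 37538 − 3360×(1.33 + 26.5) = −55970.8.
Balance: K_A = K_B + 12.8×ρ, so ρ = (K_A − K_B)/12.8 = 38659.3/12.8 = 3020 kg/m³.

3020 kg/m³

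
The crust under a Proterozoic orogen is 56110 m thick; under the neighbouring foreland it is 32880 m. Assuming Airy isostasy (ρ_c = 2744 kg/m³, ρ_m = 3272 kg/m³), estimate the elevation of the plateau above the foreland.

Excess crust Δ = 56110 m − 32880 m = 23230 m, split between elevation h and root r with h + r = Δ.
Airy balance ρ_c h = (ρ_m − ρ_c) r gives r = h ρ_c/(ρ_m − ρ_c), so h (1 + ρ_c/(ρ_m − ρ_c)) = Δ, i.e. h = Δ (ρ_m − ρ_c)/ρ_m.
h = 23230 m × 528/3272 = 3750 m.

3750 m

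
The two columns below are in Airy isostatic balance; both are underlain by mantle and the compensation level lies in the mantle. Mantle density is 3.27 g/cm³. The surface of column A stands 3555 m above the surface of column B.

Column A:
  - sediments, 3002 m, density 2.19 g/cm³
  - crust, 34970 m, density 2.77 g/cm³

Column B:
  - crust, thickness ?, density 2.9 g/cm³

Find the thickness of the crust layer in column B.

Take the compensation level at the base of the deeper column (depth z_c below the surface of column A) and equate Σ ρ_i t_i down to z_c; mantle fills any gap and the z_c terms cancel.
Column A: 3002×2.19 + 34970×2.77 + (z_c − 37972)×3.27
Column B: 3555×0 + x×2.9 + (z_c − 3555 − 0 − x)×3.27
The z_c×3.27 term appears on both sides and cancels. Collect the known terms of each column as K = Σ(ρt)_known − 3.27 × (depth of known layers): K_A = 103441.28 − 3.27×37972 = −20727.16; K_B = 0 − 3.27×(3555 + 0) = −11624.85.
Balance: K_A = K_B − x×(3.27 − 2.9), so x = (K_B − K_A)/(3.27 − 2.9) = 9102.31/0.37 = 24600 m.

24600 m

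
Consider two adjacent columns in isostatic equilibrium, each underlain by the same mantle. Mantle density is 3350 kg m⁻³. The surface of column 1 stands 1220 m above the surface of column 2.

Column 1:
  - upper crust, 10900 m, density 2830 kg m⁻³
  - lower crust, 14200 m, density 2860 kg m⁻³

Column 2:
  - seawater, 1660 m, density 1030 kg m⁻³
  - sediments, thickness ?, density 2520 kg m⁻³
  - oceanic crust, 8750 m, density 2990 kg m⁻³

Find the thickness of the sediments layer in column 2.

Take the compensation level at the base of the deeper column (depth z_c below the surface of column 1) and equate Σ ρ_i t_i down to z_c; mantle fills any gap and the z_c terms cancel.
Column 1: 10900×2830 + 14200×2860 + (z_c − 25100)×3350
Column 2: 1220×0 + 1660×1030 + x×2520 + 8750×2990 + (z_c − 1220 − 10410 − x)×3350
The z_c×3350 term appears on both sides and cancels. Collect the known terms of each column as K = Σ(ρt)_known − 3350 × (depth of known layers): K_1 = 71459000 − 3350×25100 = −12626000; K_2 = 27872300 − 3350×(1220 + 10410) = −11088200.
Balance: K_1 = K_2 − x×(3350 − 2520), so x = (K_2 − K_1)/(3350 − 2520) = 1537800/830 = 1850 m.

1850 m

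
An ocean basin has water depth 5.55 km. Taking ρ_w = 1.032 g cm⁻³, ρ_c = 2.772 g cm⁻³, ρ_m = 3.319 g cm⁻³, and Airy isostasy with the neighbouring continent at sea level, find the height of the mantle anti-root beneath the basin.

Isostatic balance requires: replacing crust with seawater at the top is compensated by replacing crust with mantle at the base: d (ρ_c − ρ_w) = a (ρ_m − ρ_c).
a = d (ρ_c − ρ_w)/(ρ_m − ρ_c) = 5.55 km × 1.74/0.547 = 17.7 km.

17.7 km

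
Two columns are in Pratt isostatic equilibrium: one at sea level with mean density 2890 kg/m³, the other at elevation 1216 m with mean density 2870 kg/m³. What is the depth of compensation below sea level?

ρ_ref D = ρ (D + h) → D (ρ_ref − ρ) = ρ h.
D = ρ h/(ρ_ref − ρ) = 2870 × 1216 m/(2890 − 2870) = 174000 m.

174000 m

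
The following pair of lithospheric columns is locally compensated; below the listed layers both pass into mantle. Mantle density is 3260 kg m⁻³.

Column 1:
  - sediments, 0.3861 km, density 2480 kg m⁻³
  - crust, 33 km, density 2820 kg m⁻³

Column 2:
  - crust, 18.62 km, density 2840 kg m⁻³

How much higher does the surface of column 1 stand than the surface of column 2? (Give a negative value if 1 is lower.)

For any compensation level in the mantle, the mantle terms cancel and isostasy reduces to e = (Σt_1 − Σt_2) − (Σ(ρt)_1 − Σ(ρt)_2) / ρ_m.
Σt_1 = 33.3861 km; Σt_2 = 18.62 km; Σ(ρt)_1 = 94017.528; Σ(ρt)_2 = 52880.8 (in km·kg m⁻³).
e = (33.3861 − 18.62) − (94017.528 − 52880.8) / 3260 = 2.15 km.

2.15 km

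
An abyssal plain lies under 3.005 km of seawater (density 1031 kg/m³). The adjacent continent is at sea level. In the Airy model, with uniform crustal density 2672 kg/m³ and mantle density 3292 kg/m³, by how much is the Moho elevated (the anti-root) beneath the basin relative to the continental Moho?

For local isostatic compensation: replacing crust with seawater at the top is compensated by replacing crust with mantle at the base: d (ρ_c − ρ_w) = a (ρ_m − ρ_c).
a = d (ρ_c − ρ_w)/(ρ_m − ρ_c) = 3.005 km × 1641/620 = 7.95 km.

7.95 km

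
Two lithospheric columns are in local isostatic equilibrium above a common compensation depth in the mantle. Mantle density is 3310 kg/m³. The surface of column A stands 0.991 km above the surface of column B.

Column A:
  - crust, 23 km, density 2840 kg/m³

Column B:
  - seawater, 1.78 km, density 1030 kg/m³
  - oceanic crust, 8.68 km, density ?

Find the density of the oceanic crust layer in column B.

2910 kg/m³

Take the compensation level at the base of the deeper column (depth z_c below the surface of column A) and equate Σ ρ_i t_i down to z_c; mantle fills any gap and the z_c terms cancel.
Column A: 23×2840 + (z_c − 23)×3310
Column B: 0.991×0 + 1.78×1030 + 8.68×ρ + (z_c − 0.991 − 10.46)×3310
The z_c×3310 term appears on both sides and cancels. Collect the known terms of each column as K = Σ(ρt)_known − 3310 × (depth of known layers): K_A = 65320 − 3310×23 = −10810; K_B = 1833.4 − 3310×(0.991 + 10.46) = −36069.41.
Balance: K_A = K_B + 8.68×ρ, so ρ = (K_A − K_B)/8.68 = 25259.4/8.68 = 2910 kg/m³.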